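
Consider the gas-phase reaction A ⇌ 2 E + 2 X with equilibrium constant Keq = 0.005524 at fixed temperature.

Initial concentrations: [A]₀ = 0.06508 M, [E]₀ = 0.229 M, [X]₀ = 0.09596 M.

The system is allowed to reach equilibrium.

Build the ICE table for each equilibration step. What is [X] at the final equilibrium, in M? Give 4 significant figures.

Q₀ = 0.00742 vs Keq = 0.005524 ⇒ Q>K, reverse
Step 1:
                    A           E           X
  init        0.06508       0.229     0.09596
  Δ          0.003874   -0.007749   -0.007749
  eq          0.06895      0.2213     0.08821
  solve Keq expr → x = -0.003874; check Q = 0.005524

[X]_eq = 0.08821 M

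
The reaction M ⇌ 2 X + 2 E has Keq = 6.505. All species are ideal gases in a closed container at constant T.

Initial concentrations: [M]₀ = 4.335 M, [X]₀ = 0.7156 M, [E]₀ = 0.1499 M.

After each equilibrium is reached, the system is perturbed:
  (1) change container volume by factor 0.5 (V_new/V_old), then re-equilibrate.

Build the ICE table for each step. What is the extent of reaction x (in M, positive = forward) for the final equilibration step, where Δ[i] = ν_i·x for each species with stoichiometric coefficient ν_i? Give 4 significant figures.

Q₀ = 0.002654 vs Keq = 6.505 ⇒ Q<K, forward
Step 1:
                   M          X          E
  I            4.335     0.7156     0.1499
  C          -0.8813      1.763      1.763
  E            3.454      2.478      1.913
  solve Keq expr → x = 0.8813; check Q = 6.505
Then change container volume by factor 0.5 (V_new/V_old).
Step 2:
                   M          X          E
  I            6.907      4.957      3.825
  C           0.8338     -1.668     -1.668
  E            7.741      3.289      2.158
  solve Keq expr → x = -0.8338; check Q = 6.505

x = -0.8338 M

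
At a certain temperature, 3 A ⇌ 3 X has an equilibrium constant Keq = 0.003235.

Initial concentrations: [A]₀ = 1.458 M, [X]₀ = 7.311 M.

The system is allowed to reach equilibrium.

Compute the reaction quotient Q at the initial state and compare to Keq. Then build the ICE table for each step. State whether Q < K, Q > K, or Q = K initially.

Q₀ = 126.1 vs Keq = 0.003235 ⇒ Q>K, reverse
Step 1:
                    A           X
  init          1.458       7.311
  Δ             6.181      -6.181
  eq            7.639        1.13
  solve Keq expr → x = -2.06; check Q = 0.003235

Q₀ = 126.1; Q > K (proceeds reverse)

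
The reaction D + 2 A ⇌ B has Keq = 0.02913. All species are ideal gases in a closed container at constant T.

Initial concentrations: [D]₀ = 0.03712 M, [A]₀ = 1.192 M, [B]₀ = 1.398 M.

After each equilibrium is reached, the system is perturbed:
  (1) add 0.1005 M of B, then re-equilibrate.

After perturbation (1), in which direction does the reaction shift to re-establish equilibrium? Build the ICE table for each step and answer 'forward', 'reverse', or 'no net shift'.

Direction: reverse

Q₀ = 26.51 vs Keq = 0.02913 ⇒ Q>K, reverse
Step 1:
                    D           A           B
  I           0.03712       1.192       1.398
  C             1.053       2.106      -1.053
  E              1.09       3.298      0.3452
  solve Keq expr → x = -1.053; check Q = 0.02913
Then add 0.1005 M of B.
Step 2:
                    D           A           B
  I              1.09       3.298      0.4457
  C           0.05694      0.1139    -0.05694
  E             1.147       3.411      0.3888
  solve Keq expr → x = -0.05694; check Q = 0.02913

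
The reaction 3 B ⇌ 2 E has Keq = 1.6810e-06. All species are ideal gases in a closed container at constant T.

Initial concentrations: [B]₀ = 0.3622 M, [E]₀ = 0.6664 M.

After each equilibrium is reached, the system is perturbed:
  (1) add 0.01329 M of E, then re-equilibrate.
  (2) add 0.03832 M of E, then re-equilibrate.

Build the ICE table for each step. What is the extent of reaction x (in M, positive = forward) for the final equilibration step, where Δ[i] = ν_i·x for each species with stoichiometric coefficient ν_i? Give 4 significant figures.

x = -0.01909 M

Q₀ = 9.346 vs Keq = 1.6810e-06 ⇒ Q>K, reverse
Step 1:
                   B          E
  I           0.3622     0.6664
  C           0.9965    -0.6643
  E            1.359   0.002053
  solve Keq expr → x = -0.3322; check Q = 1.6810e-06
Then add 0.01329 M of E.
Step 2:
                   B          E
  I            1.359    0.01534
  C          0.01987   -0.01324
  E            1.379   0.002099
  solve Keq expr → x = -0.006622; check Q = 1.6810e-06
Then add 0.03832 M of E.
Step 3:
                   B          E
  I            1.379    0.04042
  C          0.05728   -0.03819
  E            1.436   0.002231
  solve Keq expr → x = -0.01909; check Q = 1.6810e-06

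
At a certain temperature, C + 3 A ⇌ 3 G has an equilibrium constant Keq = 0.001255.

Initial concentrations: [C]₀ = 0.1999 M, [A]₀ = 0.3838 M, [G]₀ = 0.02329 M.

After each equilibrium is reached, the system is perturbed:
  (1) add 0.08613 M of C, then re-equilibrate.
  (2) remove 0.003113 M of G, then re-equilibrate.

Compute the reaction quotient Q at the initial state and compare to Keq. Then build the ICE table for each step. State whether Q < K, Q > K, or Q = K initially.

Q₀ = 0.001118; Q < K (proceeds forward)

Q₀ = 0.001118 vs Keq = 0.001255 ⇒ Q<K, forward
Step 1:
                  C         A         G
  I          0.1999    0.3838   0.02329
  C       -2.8365e-04 -8.5095e-04 8.5095e-04
  E          0.1996    0.3829   0.02414
  solve Keq expr → x = 2.8365e-04; check Q = 0.001255
Then add 0.08613 M of C.
Step 2:
                  C         A         G
  I          0.2857    0.3829   0.02414
  C       -9.4498e-04 -0.002835  0.002835
  E          0.2848    0.3801   0.02698
  solve Keq expr → x = 9.4498e-04; check Q = 0.001255
Then remove 0.003113 M of G.
Step 3:
                  C         A         G
  I          0.2848    0.3801   0.02386
  C       -9.5954e-04 -0.002879  0.002879
  E          0.2838    0.3772   0.02674
  solve Keq expr → x = 9.5954e-04; check Q = 0.001255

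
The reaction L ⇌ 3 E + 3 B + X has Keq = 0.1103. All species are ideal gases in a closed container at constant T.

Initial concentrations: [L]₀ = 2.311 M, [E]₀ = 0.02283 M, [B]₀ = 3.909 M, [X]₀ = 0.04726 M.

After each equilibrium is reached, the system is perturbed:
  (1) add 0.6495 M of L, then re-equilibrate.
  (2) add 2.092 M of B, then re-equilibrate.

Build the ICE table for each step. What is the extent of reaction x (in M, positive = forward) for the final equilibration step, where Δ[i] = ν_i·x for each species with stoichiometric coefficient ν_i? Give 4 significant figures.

x = -0.02797 M

Q₀ = 1.4535e-05 vs Keq = 0.1103 ⇒ Q<K, forward
Step 1:
                    L           E           B           X
  Initial       2.311     0.02283       3.909     0.04726
  Change     -0.08935      0.2681      0.2681     0.08935
  Equil         2.222      0.2909       4.177      0.1366
  solve Keq expr → x = 0.08935; check Q = 0.1103
Then add 0.6495 M of L.
Step 2:
                    L           E           B           X
  Initial       2.871      0.2909       4.177      0.1366
  Change    -0.006476     0.01943     0.01943    0.006476
  Equil         2.865      0.3103       4.196      0.1431
  solve Keq expr → x = 0.006476; check Q = 0.1103
Then add 2.092 M of B.
Step 3:
                    L           E           B           X
  Initial       2.865      0.3103       6.288      0.1431
  Change      0.02797    -0.08392    -0.08392    -0.02797
  Equil         2.893      0.2264       6.205      0.1151
  solve Keq expr → x = -0.02797; check Q = 0.1103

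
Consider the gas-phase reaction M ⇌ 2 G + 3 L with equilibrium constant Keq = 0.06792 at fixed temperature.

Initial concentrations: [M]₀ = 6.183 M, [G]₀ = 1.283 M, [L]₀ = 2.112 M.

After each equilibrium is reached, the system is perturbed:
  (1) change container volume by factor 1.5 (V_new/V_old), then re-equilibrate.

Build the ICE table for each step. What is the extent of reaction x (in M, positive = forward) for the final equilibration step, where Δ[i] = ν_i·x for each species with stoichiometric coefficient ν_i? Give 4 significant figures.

Q₀ = 2.508 vs Keq = 0.06792 ⇒ Q>K, reverse
Step 1:
                    M           G           L
  init          6.183       1.283       2.112
  Δ            0.3444     -0.6888      -1.033
  eq            6.527      0.5942       1.079
  solve Keq expr → x = -0.3444; check Q = 0.06792
Then change container volume by factor 1.5 (V_new/V_old).
Step 2:
                    M           G           L
  init          4.352      0.3961      0.7192
  Δ          -0.08365      0.1673      0.2509
  eq            4.268      0.5634      0.9702
  solve Keq expr → x = 0.08365; check Q = 0.06792

x = 0.08365 M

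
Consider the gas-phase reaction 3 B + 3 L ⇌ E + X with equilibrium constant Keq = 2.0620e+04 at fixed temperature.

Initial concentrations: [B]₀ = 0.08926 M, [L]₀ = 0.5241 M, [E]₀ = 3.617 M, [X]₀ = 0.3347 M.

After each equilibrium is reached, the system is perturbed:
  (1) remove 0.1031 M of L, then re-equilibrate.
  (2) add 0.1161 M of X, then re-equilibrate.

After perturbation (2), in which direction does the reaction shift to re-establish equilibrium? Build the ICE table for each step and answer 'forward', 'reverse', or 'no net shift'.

Direction: reverse

Q₀ = 1.1825e+04 vs Keq = 2.0620e+04 ⇒ Q<K, forward
Step 1:
                    B           L           E           X
  I           0.08926      0.5241       3.617      0.3347
  C          -0.01288    -0.01288    0.004293    0.004293
  E           0.07638      0.5112       3.621       0.339
  solve Keq expr → x = 0.004293; check Q = 2.0620e+04
Then remove 0.1031 M of L.
Step 2:
                    B           L           E           X
  I           0.07638      0.4081       3.621       0.339
  C           0.01532     0.01532   -0.005108   -0.005108
  E            0.0917      0.4234       3.616      0.3339
  solve Keq expr → x = -0.005108; check Q = 2.0620e+04
Then add 0.1161 M of X.
Step 3:
                    B           L           E           X
  I            0.0917      0.4234       3.616        0.45
  C          0.007596    0.007596   -0.002532   -0.002532
  E            0.0993       0.431       3.614      0.4475
  solve Keq expr → x = -0.002532; check Q = 2.0620e+04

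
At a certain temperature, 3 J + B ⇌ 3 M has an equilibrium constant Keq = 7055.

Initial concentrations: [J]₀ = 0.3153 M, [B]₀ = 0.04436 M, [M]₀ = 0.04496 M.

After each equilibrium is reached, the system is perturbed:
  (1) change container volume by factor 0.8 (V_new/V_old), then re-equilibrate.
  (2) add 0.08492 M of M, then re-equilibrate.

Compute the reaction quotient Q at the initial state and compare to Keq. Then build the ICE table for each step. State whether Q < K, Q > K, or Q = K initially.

Q₀ = 0.06536; Q < K (proceeds forward)

Q₀ = 0.06536 vs Keq = 7055 ⇒ Q<K, forward
Step 1:
                  J         B         M
  Initial    0.3153   0.04436   0.04496
  Change    -0.1327  -0.04423    0.1327
  Equil      0.1826 1.3050e-04    0.1776
  solve Keq expr → x = 0.04423; check Q = 7055
Then change container volume by factor 0.8 (V_new/V_old).
Step 2:
                  J         B         M
  Initial    0.2283 1.6312e-04    0.2221
  Change  -9.6861e-05 -3.2287e-05 9.6861e-05
  Equil      0.2282 1.3084e-04    0.2222
  solve Keq expr → x = 3.2287e-05; check Q = 7055
Then add 0.08492 M of M.
Step 3:
                  J         B         M
  Initial    0.2282 1.3084e-04    0.3071
  Change  6.2925e-04 2.0975e-04 -6.2925e-04
  Equil      0.2288 3.4058e-04    0.3064
  solve Keq expr → x = -2.0975e-04; check Q = 7055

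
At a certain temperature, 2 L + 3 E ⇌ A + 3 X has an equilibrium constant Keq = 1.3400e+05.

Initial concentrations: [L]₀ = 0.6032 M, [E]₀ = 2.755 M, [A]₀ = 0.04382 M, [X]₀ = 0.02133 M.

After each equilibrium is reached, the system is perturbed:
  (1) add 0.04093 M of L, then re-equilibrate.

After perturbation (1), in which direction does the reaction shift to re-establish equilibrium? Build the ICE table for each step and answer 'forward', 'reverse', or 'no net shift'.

Direction: forward

Q₀ = 5.5893e-08 vs Keq = 1.3400e+05 ⇒ Q<K, forward
Step 1:
                  L         E         A         X
  init       0.6032     2.755   0.04382   0.02133
  Δ         -0.6026   -0.9039    0.3013    0.9039
  eq      5.6718e-04     1.851    0.3451    0.9253
  solve Keq expr → x = 0.3013; check Q = 1.3400e+05
Then add 0.04093 M of L.
Step 2:
                  L         E         A         X
  init       0.0415     1.851    0.3451    0.9253
  Δ        -0.04082  -0.06123   0.02041   0.06123
  eq      6.7586e-04      1.79    0.3655    0.9865
  solve Keq expr → x = 0.02041; check Q = 1.3400e+05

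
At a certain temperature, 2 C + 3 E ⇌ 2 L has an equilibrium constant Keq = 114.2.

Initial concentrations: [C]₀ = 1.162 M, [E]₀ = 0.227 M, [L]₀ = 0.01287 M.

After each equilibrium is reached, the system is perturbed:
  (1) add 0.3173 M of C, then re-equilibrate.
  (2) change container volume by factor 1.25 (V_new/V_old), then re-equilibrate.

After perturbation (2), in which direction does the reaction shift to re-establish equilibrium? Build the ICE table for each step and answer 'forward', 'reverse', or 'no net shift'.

Q₀ = 0.01049 vs Keq = 114.2 ⇒ Q<K, forward
Step 1:
                  C         E         L
  Initial     1.162     0.227   0.01287
  Change    -0.1171   -0.1756    0.1171
  Equil       1.045   0.05136      0.13
  solve Keq expr → x = 0.05855; check Q = 114.2
Then add 0.3173 M of C.
Step 2:
                  C         E         L
  Initial     1.362   0.05136      0.13
  Change   -0.00478  -0.00717   0.00478
  Equil       1.357   0.04419    0.1347
  solve Keq expr → x = 0.00239; check Q = 114.2
Then change container volume by factor 1.25 (V_new/V_old).
Step 3:
                  C         E         L
  Initial     1.086   0.03535    0.1078
  Change   0.004905  0.007358 -0.004905
  Equil       1.091   0.04271    0.1029
  solve Keq expr → x = -0.002453; check Q = 114.2

Direction: reverse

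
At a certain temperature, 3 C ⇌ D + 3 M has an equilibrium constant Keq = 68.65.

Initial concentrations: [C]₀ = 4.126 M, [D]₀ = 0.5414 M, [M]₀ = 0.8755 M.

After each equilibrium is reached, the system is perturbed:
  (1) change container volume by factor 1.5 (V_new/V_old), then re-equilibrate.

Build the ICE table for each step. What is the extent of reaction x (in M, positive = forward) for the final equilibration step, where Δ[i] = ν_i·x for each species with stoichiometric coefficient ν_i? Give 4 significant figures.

Q₀ = 0.005172 vs Keq = 68.65 ⇒ Q<K, forward
Step 1:
                   C          D          M
  Initial      4.126     0.5414     0.8755
  Change      -3.024      1.008      3.024
  Equil        1.102      1.549      3.899
  solve Keq expr → x = 1.008; check Q = 68.65
Then change container volume by factor 1.5 (V_new/V_old).
Step 2:
                   C          D          M
  Initial     0.7347      1.033        2.6
  Change    -0.07051     0.0235    0.07051
  Equil       0.6642      1.056       2.67
  solve Keq expr → x = 0.0235; check Q = 68.65

x = 0.0235 M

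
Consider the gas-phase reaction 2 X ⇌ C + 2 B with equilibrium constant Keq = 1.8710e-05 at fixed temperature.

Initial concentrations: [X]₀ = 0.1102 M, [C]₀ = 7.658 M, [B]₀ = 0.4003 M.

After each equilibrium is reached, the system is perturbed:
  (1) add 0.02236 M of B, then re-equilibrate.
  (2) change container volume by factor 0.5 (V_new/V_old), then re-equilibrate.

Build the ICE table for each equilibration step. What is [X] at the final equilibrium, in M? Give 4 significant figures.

[X]_eq = 1.065 M

Q₀ = 101 vs Keq = 1.8710e-05 ⇒ Q>K, reverse
Step 1:
                  X         C         B
  Initial    0.1102     7.658    0.4003
  Change     0.3995   -0.1997   -0.3995
  Equil      0.5097     7.458 8.0728e-04
  solve Keq expr → x = -0.1997; check Q = 1.8710e-05
Then add 0.02236 M of B.
Step 2:
                  X         C         B
  Initial    0.5097     7.458   0.02317
  Change    0.02232  -0.01116  -0.02232
  Equil       0.532     7.447 8.4327e-04
  solve Keq expr → x = -0.01116; check Q = 1.8710e-05
Then change container volume by factor 0.5 (V_new/V_old).
Step 3:
                  X         C         B
  Initial     1.064     14.89  0.001687
  Change  4.9342e-04 -2.4671e-04 -4.9342e-04
  Equil       1.065     14.89  0.001193
  solve Keq expr → x = -2.4671e-04; check Q = 1.8710e-05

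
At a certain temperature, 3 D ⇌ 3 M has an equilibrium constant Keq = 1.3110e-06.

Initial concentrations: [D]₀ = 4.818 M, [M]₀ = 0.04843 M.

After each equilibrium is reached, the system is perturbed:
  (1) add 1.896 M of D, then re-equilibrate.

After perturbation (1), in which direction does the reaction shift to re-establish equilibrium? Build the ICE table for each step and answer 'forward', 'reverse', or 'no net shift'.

Q₀ = 1.0156e-06 vs Keq = 1.3110e-06 ⇒ Q<K, forward
Step 1:
                   D          M
  I            4.818    0.04843
  C        -0.004255   0.004255
  E            4.814    0.05268
  solve Keq expr → x = 0.001418; check Q = 1.3110e-06
Then add 1.896 M of D.
Step 2:
                   D          M
  I             6.71    0.05268
  C         -0.02053    0.02053
  E            6.689    0.07321
  solve Keq expr → x = 0.006842; check Q = 1.3110e-06

Direction: forward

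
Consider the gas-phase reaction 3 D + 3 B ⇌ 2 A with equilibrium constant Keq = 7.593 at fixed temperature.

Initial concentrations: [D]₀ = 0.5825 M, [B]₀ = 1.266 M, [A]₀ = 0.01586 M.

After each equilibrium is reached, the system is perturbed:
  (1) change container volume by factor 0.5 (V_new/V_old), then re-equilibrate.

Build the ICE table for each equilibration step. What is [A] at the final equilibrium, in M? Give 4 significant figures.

[A]_eq = 0.6498 M

Q₀ = 6.2722e-04 vs Keq = 7.593 ⇒ Q<K, forward
Step 1:
                  D         B         A
  Initial    0.5825     1.266   0.01586
  Change    -0.3577   -0.3577    0.2384
  Equil      0.2248    0.9083    0.2543
  solve Keq expr → x = 0.1192; check Q = 7.593
Then change container volume by factor 0.5 (V_new/V_old).
Step 2:
                  D         B         A
  Initial    0.4497     1.817    0.5086
  Change    -0.2118   -0.2118    0.1412
  Equil      0.2378     1.605    0.6498
  solve Keq expr → x = 0.07061; check Q = 7.593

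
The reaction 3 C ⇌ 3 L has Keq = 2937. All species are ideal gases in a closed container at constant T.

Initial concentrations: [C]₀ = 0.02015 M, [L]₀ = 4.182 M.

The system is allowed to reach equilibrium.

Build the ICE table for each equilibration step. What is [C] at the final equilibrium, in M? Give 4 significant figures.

[C]_eq = 0.2743 M

Q₀ = 8.9398e+06 vs Keq = 2937 ⇒ Q>K, reverse
Step 1:
                    C           L
  init        0.02015       4.182
  Δ            0.2541     -0.2541
  eq           0.2743       3.928
  solve Keq expr → x = -0.08471; check Q = 2937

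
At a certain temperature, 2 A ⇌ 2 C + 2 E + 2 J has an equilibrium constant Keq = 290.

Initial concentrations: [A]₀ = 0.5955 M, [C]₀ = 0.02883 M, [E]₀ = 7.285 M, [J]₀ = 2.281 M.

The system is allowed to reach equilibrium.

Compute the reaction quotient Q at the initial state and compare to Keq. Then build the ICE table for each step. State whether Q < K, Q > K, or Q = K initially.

Q₀ = 0.6472; Q < K (proceeds forward)

Q₀ = 0.6472 vs Keq = 290 ⇒ Q<K, forward
Step 1:
                    A           C           E           J
  init         0.5955     0.02883       7.285       2.281
  Δ           -0.2645      0.2645      0.2645      0.2645
  eq            0.331      0.2933       7.549       2.545
  solve Keq expr → x = 0.1322; check Q = 290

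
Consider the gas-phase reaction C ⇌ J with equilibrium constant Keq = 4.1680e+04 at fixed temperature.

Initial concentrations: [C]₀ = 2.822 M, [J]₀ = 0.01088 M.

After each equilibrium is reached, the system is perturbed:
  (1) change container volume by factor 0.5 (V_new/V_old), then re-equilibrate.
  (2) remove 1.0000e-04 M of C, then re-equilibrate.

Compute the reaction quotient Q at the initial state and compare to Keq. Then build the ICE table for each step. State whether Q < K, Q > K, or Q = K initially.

Q₀ = 0.003855; Q < K (proceeds forward)

Q₀ = 0.003855 vs Keq = 4.1680e+04 ⇒ Q<K, forward
Step 1:
                  C         J
  Initial     2.822   0.01088
  Change     -2.822     2.822
  Equil   6.7966e-05     2.833
  solve Keq expr → x = 2.822; check Q = 4.1680e+04
Then change container volume by factor 0.5 (V_new/V_old).
Step 2:
                  C         J
  Initial 1.3593e-04     5.666
  Change          0         0
  Equil   1.3593e-04     5.666
  solve Keq expr → x = 0; check Q = 4.1680e+04
Then remove 1.0000e-04 M of C.
Step 3:
                  C         J
  Initial 3.5931e-05     5.666
  Change  9.9998e-05 -9.9998e-05
  Equil   1.3593e-04     5.666
  solve Keq expr → x = -9.9998e-05; check Q = 4.1680e+04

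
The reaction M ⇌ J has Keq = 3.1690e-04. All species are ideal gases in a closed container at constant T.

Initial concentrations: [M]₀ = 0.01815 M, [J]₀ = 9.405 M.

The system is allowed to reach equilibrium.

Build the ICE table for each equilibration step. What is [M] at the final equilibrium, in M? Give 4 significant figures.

Q₀ = 518.2 vs Keq = 3.1690e-04 ⇒ Q>K, reverse
Step 1:
                    M           J
  init        0.01815       9.405
  Δ             9.402      -9.402
  eq             9.42    0.002985
  solve Keq expr → x = -9.402; check Q = 3.1690e-04

[M]_eq = 9.42 M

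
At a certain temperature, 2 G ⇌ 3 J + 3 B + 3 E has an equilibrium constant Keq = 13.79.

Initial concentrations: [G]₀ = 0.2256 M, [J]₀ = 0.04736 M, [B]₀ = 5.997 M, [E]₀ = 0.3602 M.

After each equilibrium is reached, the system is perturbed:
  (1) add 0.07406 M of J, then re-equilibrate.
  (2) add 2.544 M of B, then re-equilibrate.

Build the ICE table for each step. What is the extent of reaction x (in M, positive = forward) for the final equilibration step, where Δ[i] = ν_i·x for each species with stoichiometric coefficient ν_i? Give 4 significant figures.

x = -0.01198 M

Q₀ = 0.02104 vs Keq = 13.79 ⇒ Q<K, forward
Step 1:
                   G          J          B          E
  I           0.2256    0.04736      5.997     0.3602
  C         -0.09822     0.1473     0.1473     0.1473
  E           0.1274     0.1947      6.144     0.5075
  solve Keq expr → x = 0.04911; check Q = 13.79
Then add 0.07406 M of J.
Step 2:
                   G          J          B          E
  I           0.1274     0.2687      6.144     0.5075
  C          0.02288   -0.03432   -0.03432   -0.03432
  E           0.1503     0.2344       6.11     0.4732
  solve Keq expr → x = -0.01144; check Q = 13.79
Then add 2.544 M of B.
Step 3:
                   G          J          B          E
  I           0.1503     0.2344      8.654     0.4732
  C          0.02395   -0.03593   -0.03593   -0.03593
  E           0.1742     0.1985      8.618     0.4373
  solve Keq expr → x = -0.01198; check Q = 13.79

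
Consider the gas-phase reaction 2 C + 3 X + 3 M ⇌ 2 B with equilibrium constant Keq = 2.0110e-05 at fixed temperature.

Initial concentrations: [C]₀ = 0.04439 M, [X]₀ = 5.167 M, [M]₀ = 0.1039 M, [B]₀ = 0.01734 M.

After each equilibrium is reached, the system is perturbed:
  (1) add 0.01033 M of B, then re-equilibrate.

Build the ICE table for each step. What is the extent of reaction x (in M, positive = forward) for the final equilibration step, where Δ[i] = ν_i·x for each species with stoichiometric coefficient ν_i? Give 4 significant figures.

Q₀ = 0.9862 vs Keq = 2.0110e-05 ⇒ Q>K, reverse
Step 1:
                  C         X         M         B
  Initial   0.04439     5.167    0.1039   0.01734
  Change    0.01719   0.02578   0.02578  -0.01719
  Equil     0.06158     5.193    0.1297 1.5260e-04
  solve Keq expr → x = -0.008594; check Q = 2.0110e-05
Then add 0.01033 M of B.
Step 2:
                  C         X         M         B
  Initial   0.06158     5.193    0.1297   0.01048
  Change    0.01027   0.01541   0.01541  -0.01027
  Equil     0.07185     5.208    0.1451 2.1164e-04
  solve Keq expr → x = -0.005135; check Q = 2.0110e-05

x = -0.005135 M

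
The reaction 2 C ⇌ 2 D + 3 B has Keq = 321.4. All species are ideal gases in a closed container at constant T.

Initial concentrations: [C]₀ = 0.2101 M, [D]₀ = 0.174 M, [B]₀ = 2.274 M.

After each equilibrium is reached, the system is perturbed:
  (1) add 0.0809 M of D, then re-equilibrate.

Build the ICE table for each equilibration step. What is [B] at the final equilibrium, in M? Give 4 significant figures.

[B]_eq = 2.465 M

Q₀ = 8.065 vs Keq = 321.4 ⇒ Q<K, forward
Step 1:
                  C         D         B
  Initial    0.2101     0.174     2.274
  Change    -0.1412    0.1412    0.2118
  Equil     0.06891    0.3152     2.486
  solve Keq expr → x = 0.0706; check Q = 321.4
Then add 0.0809 M of D.
Step 2:
                  C         D         B
  Initial   0.06891    0.3961     2.486
  Change    0.01367  -0.01367   -0.0205
  Equil     0.08257    0.3824     2.465
  solve Keq expr → x = -0.006833; check Q = 321.4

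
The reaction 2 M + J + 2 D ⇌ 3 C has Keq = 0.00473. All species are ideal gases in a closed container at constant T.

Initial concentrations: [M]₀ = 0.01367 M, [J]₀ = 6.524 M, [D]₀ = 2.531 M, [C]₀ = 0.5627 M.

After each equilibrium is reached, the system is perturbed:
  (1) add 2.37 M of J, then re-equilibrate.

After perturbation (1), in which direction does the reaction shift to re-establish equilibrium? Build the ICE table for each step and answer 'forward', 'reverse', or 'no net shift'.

Q₀ = 22.81 vs Keq = 0.00473 ⇒ Q>K, reverse
Step 1:
                   M          J          D          C
  I          0.01367      6.524      2.531     0.5627
  C            0.219     0.1095      0.219    -0.3285
  E           0.2327      6.634       2.75     0.2342
  solve Keq expr → x = -0.1095; check Q = 0.00473
Then add 2.37 M of J.
Step 2:
                   M          J          D          C
  I           0.2327      9.004       2.75     0.2342
  C         -0.01085  -0.005423   -0.01085    0.01627
  E           0.2218      8.998      2.739     0.2505
  solve Keq expr → x = 0.005423; check Q = 0.00473

Direction: forward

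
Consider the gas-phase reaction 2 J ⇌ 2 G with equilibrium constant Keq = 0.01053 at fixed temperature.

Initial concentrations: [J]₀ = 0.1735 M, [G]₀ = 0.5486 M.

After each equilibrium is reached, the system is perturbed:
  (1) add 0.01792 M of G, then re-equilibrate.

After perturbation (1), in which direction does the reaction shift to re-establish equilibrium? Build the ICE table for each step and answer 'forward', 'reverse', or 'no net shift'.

Direction: reverse

Q₀ = 9.998 vs Keq = 0.01053 ⇒ Q>K, reverse
Step 1:
                   J          G
  I           0.1735     0.5486
  C           0.4814    -0.4814
  E           0.6549     0.0672
  solve Keq expr → x = -0.2407; check Q = 0.01053
Then add 0.01792 M of G.
Step 2:
                   J          G
  I           0.6549    0.08512
  C          0.01625   -0.01625
  E           0.6711    0.06887
  solve Keq expr → x = -0.008126; check Q = 0.01053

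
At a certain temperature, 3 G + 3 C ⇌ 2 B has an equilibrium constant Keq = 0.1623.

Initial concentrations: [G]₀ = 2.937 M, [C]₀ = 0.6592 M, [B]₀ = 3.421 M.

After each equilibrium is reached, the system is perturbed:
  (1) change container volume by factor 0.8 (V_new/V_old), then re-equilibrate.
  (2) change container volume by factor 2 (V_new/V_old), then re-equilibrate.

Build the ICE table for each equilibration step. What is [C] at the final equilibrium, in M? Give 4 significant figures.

Q₀ = 1.613 vs Keq = 0.1623 ⇒ Q>K, reverse
Step 1:
                  G         C         B
  init        2.937    0.6592     3.421
  Δ          0.4811    0.4811   -0.3208
  eq          3.418      1.14       3.1
  solve Keq expr → x = -0.1604; check Q = 0.1623
Then change container volume by factor 0.8 (V_new/V_old).
Step 2:
                  G         C         B
  init        4.273     1.425     3.875
  Δ         -0.2634   -0.2634    0.1756
  eq          4.009     1.162     4.051
  solve Keq expr → x = 0.08781; check Q = 0.1623
Then change container volume by factor 2 (V_new/V_old).
Step 3:
                  G         C         B
  init        2.005     0.581     2.025
  Δ          0.4754    0.4754    -0.317
  eq           2.48     1.056     1.709
  solve Keq expr → x = -0.1585; check Q = 0.1623

[C]_eq = 1.056 M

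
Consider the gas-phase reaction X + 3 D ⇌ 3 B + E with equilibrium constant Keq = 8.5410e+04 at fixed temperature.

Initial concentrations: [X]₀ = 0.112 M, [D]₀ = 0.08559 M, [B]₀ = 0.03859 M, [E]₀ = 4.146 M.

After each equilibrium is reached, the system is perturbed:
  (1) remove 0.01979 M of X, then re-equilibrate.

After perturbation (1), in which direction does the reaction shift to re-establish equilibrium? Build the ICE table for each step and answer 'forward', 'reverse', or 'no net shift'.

Q₀ = 3.393 vs Keq = 8.5410e+04 ⇒ Q<K, forward
Step 1:
                    X           D           B           E
  I             0.112     0.08559     0.03859       4.146
  C          -0.02537    -0.07611     0.07611     0.02537
  E           0.08663    0.009476      0.1147       4.171
  solve Keq expr → x = 0.02537; check Q = 8.5410e+04
Then remove 0.01979 M of X.
Step 2:
                    X           D           B           E
  I           0.06684    0.009476      0.1147       4.171
  C        2.5756e-04  7.7268e-04 -7.7268e-04 -2.5756e-04
  E            0.0671     0.01025      0.1139       4.171
  solve Keq expr → x = -2.5756e-04; check Q = 8.5410e+04

Direction: reverse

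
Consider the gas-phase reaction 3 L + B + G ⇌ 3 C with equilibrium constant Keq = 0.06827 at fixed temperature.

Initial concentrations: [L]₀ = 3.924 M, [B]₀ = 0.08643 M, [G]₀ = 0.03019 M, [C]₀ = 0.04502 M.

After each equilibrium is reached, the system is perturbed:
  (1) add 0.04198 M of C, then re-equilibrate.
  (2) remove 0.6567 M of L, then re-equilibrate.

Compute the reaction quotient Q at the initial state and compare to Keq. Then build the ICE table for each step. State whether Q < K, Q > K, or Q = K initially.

Q₀ = 5.7876e-04 vs Keq = 0.06827 ⇒ Q<K, forward
Step 1:
                  L         B         G         C
  init        3.924   0.08643   0.03019   0.04502
  Δ        -0.07128  -0.02376  -0.02376   0.07128
  eq          3.853   0.06267  0.006429    0.1163
  solve Keq expr → x = 0.02376; check Q = 0.06827
Then add 0.04198 M of C.
Step 2:
                  L         B         G         C
  init        3.853   0.06267  0.006429    0.1583
  Δ         0.01432  0.004775  0.004775  -0.01432
  eq          3.867   0.06744    0.0112     0.144
  solve Keq expr → x = -0.004775; check Q = 0.06827
Then remove 0.6567 M of L.
Step 3:
                  L         B         G         C
  init         3.21   0.06744    0.0112     0.144
  Δ         0.01048  0.003493  0.003493  -0.01048
  eq          3.221   0.07094    0.0147    0.1335
  solve Keq expr → x = -0.003493; check Q = 0.06827

Q₀ = 5.7876e-04; Q < K (proceeds forward)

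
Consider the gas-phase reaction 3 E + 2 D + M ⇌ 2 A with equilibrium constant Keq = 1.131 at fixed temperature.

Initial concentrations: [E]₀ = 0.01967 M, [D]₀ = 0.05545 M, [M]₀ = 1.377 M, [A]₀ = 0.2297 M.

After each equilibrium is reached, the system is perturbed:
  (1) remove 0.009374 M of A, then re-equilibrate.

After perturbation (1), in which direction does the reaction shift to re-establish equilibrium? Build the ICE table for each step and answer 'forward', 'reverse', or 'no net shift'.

Q₀ = 1.6375e+06 vs Keq = 1.131 ⇒ Q>K, reverse
Step 1:
                  E         D         M         A
  I         0.01967   0.05545     1.377    0.2297
  C          0.2723    0.1815   0.09077   -0.1815
  E           0.292     0.237     1.468   0.04817
  solve Keq expr → x = -0.09077; check Q = 1.131
Then remove 0.009374 M of A.
Step 2:
                  E         D         M         A
  I           0.292     0.237     1.468    0.0388
  C       -0.008956 -0.005971 -0.002985  0.005971
  E           0.283     0.231     1.465   0.04477
  solve Keq expr → x = 0.002985; check Q = 1.131

Direction: forward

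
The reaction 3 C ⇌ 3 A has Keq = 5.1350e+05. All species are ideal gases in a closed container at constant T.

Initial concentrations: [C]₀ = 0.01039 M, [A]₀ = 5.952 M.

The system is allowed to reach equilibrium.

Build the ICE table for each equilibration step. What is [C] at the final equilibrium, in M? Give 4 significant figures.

[C]_eq = 0.07354 M

Q₀ = 1.8799e+08 vs Keq = 5.1350e+05 ⇒ Q>K, reverse
Step 1:
                    C           A
  init        0.01039       5.952
  Δ           0.06315    -0.06315
  eq          0.07354       5.889
  solve Keq expr → x = -0.02105; check Q = 5.1350e+05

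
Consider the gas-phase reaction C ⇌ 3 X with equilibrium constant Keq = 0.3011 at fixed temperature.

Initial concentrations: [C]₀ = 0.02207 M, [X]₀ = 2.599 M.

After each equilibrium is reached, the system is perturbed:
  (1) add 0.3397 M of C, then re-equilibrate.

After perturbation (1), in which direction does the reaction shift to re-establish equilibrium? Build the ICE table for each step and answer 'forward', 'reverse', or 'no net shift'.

Q₀ = 795.5 vs Keq = 0.3011 ⇒ Q>K, reverse
Step 1:
                    C           X
  Initial     0.02207       2.599
  Change       0.6688      -2.006
  Equil        0.6909      0.5925
  solve Keq expr → x = -0.6688; check Q = 0.3011
Then add 0.3397 M of C.
Step 2:
                    C           X
  Initial       1.031      0.5925
  Change     -0.02623      0.0787
  Equil         1.004      0.6712
  solve Keq expr → x = 0.02623; check Q = 0.3011

Direction: forward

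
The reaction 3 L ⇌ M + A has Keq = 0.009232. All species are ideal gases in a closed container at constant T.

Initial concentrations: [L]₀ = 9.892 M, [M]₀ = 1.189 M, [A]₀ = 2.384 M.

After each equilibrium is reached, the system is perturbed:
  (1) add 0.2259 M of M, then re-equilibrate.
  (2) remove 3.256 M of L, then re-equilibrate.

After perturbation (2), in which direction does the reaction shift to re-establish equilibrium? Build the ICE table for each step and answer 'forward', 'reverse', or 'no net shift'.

Q₀ = 0.002928 vs Keq = 0.009232 ⇒ Q<K, forward
Step 1:
                    L           M           A
  I             9.892       1.189       2.384
  C            -1.669      0.5565      0.5565
  E             8.223       1.745        2.94
  solve Keq expr → x = 0.5565; check Q = 0.009232
Then add 0.2259 M of M.
Step 2:
                    L           M           A
  I             8.223       1.971        2.94
  C            0.1881    -0.06269    -0.06269
  E             8.411       1.909       2.878
  solve Keq expr → x = -0.06269; check Q = 0.009232
Then remove 3.256 M of L.
Step 3:
                    L           M           A
  I             5.155       1.909       2.878
  C             1.751     -0.5836     -0.5836
  E             6.905       1.325       2.294
  solve Keq expr → x = -0.5836; check Q = 0.009232

Direction: reverse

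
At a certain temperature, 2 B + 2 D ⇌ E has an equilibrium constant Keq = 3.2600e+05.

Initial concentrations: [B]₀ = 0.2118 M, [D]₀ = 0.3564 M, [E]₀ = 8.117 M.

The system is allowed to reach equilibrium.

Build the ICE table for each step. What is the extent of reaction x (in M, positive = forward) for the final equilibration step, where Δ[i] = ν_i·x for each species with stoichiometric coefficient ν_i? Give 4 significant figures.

x = 0.09144 M

Q₀ = 1425 vs Keq = 3.2600e+05 ⇒ Q<K, forward
Step 1:
                    B           D           E
  Initial      0.2118      0.3564       8.117
  Change      -0.1829     -0.1829     0.09144
  Equil       0.02892      0.1735       8.208
  solve Keq expr → x = 0.09144; check Q = 3.2600e+05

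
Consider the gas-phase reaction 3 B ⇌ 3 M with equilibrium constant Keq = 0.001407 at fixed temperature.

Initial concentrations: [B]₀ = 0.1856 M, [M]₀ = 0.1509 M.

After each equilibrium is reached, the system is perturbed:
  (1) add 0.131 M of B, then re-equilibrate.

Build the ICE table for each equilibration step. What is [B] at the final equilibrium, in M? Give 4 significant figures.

[B]_eq = 0.4204 M

Q₀ = 0.5374 vs Keq = 0.001407 ⇒ Q>K, reverse
Step 1:
                   B          M
  I           0.1856     0.1509
  C            0.117     -0.117
  E           0.3026    0.03391
  solve Keq expr → x = -0.039; check Q = 0.001407
Then add 0.131 M of B.
Step 2:
                   B          M
  I           0.4336    0.03391
  C          -0.0132     0.0132
  E           0.4204    0.04711
  solve Keq expr → x = 0.0044; check Q = 0.001407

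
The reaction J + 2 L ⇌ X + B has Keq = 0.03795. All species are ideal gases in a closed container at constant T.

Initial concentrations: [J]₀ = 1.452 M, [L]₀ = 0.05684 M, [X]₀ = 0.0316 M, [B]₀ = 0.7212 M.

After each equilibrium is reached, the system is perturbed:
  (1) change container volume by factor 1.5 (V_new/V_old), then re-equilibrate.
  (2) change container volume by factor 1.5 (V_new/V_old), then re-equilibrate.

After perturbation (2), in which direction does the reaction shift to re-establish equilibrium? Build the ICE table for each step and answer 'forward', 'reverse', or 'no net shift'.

Direction: reverse

Q₀ = 4.858 vs Keq = 0.03795 ⇒ Q>K, reverse
Step 1:
                  J         L         X         B
  init        1.452   0.05684    0.0316    0.7212
  Δ         0.03047   0.06094  -0.03047  -0.03047
  eq          1.482    0.1178   0.00113    0.6907
  solve Keq expr → x = -0.03047; check Q = 0.03795
Then change container volume by factor 1.5 (V_new/V_old).
Step 2:
                  J         L         X         B
  init       0.9883   0.07852 7.5326e-04    0.4605
  Δ       2.4442e-04 4.8884e-04 -2.4442e-04 -2.4442e-04
  eq         0.9886   0.07901 5.0884e-04    0.4602
  solve Keq expr → x = -2.4442e-04; check Q = 0.03795
Then change container volume by factor 1.5 (V_new/V_old).
Step 3:
                  J         L         X         B
  init        0.659   0.05267 3.3923e-04    0.3068
  Δ       1.1104e-04 2.2209e-04 -1.1104e-04 -1.1104e-04
  eq         0.6591   0.05289 2.2818e-04    0.3067
  solve Keq expr → x = -1.1104e-04; check Q = 0.03795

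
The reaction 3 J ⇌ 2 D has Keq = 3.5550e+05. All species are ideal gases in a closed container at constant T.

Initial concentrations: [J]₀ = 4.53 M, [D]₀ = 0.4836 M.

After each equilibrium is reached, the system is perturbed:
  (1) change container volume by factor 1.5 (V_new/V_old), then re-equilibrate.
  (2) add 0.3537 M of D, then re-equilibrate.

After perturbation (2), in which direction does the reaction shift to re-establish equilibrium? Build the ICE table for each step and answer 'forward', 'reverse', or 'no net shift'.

Q₀ = 0.002516 vs Keq = 3.5550e+05 ⇒ Q<K, forward
Step 1:
                    J           D
  Initial        4.53      0.4836
  Change       -4.498       2.998
  Equil       0.03243       3.482
  solve Keq expr → x = 1.499; check Q = 3.5550e+05
Then change container volume by factor 1.5 (V_new/V_old).
Step 2:
                    J           D
  Initial     0.02162       2.321
  Change     0.003114   -0.002076
  Equil       0.02473       2.319
  solve Keq expr → x = -0.001038; check Q = 3.5550e+05
Then add 0.3537 M of D.
Step 3:
                    J           D
  Initial     0.02473       2.673
  Change     0.002444   -0.001629
  Equil       0.02718       2.671
  solve Keq expr → x = -8.1456e-04; check Q = 3.5550e+05

Direction: reverse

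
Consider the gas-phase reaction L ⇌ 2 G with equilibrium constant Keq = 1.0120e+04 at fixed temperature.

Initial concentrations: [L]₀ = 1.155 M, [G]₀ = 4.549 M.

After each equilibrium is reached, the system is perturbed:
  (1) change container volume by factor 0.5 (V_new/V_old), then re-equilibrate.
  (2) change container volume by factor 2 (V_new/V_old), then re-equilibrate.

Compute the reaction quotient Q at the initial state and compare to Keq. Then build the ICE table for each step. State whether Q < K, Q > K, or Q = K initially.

Q₀ = 17.92 vs Keq = 1.0120e+04 ⇒ Q<K, forward
Step 1:
                   L          G
  Initial      1.155      4.549
  Change       -1.15      2.301
  Equil     0.004636       6.85
  solve Keq expr → x = 1.15; check Q = 1.0120e+04
Then change container volume by factor 0.5 (V_new/V_old).
Step 2:
                   L          G
  Initial   0.009272       13.7
  Change    0.009223   -0.01845
  Equil       0.0185      13.68
  solve Keq expr → x = -0.009223; check Q = 1.0120e+04
Then change container volume by factor 2 (V_new/V_old).
Step 3:
                   L          G
  Initial   0.009248      6.841
  Change   -0.004611   0.009223
  Equil     0.004636       6.85
  solve Keq expr → x = 0.004611; check Q = 1.0120e+04

Q₀ = 17.92; Q < K (proceeds forward)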